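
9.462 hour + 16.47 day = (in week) 1 hour = 3600 s, so 9.462 hour = 9.462 * 3600 = 34063.2 s. 1 day = 86400 s, so 16.47 day = 16.47 * 86400 = 1423008 s. Sum: 34063.2 + 1423008 = 1457071.2 s. 1 week = 604800 s, so 1457071.2 s = 1457071.2 / 604800 = 2.4091786 week ≈ 2.409 week (4 s.f.). Final answer: 2.409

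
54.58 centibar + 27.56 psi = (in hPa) 2446. Check: 1 centibar = 1000 Pa, so 54.58 centibar = 54.58 * 1000 = 54580 Pa. 1 psi = 6894.7573 Pa, so 27.56 psi = 27.56 * 6894.7573 = 190019.51 Pa. Sum: 54580 + 190019.51 = 244599.51 Pa. 1 hPa = 100 Pa, so 244599.51 Pa = 244599.51 / 100 = 2445.9951 hPa ≈ 2446 hPa (4 s.f.).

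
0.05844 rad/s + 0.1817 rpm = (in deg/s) 4.439. Check: 0.05844 rad/s is already in rad/s. 1 rpm = 0.10471976 rad/s, so 0.1817 rpm = 0.1817 * 0.10471976 = 0.01902758 rad/s. Sum: 0.05844 + 0.01902758 = 0.07746758 rad/s. 1 deg/s = 0.017453293 rad/s, so 0.07746758 rad/s = 0.07746758 / 0.017453293 = 4.4385654 deg/s ≈ 4.439 deg/s (4 s.f.).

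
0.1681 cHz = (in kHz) 1.681e-06. Check: 1 cHz = 0.01 Hz, so 0.1681 cHz = 0.1681 * 0.01 = 0.001681 Hz. 1 kHz = 1000 Hz, so 0.001681 Hz = 0.001681 / 1000 = 1.681e-06 kHz.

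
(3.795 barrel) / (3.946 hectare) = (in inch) 0.000602. Check: 1 barrel = 0.15898729 m^3, so 3.795 barrel = 3.795 * 0.15898729 = 0.60335678 m^3. 1 hectare = 10000 m^2, so 3.946 hectare = 3.946 * 10000 = 39460 m^2. Combine: 0.60335678 m^3 / 39460 m^2 = 1.5290339e-05 m. 1 inch = 0.0254 m, so 1.5290339e-05 m = 1.5290339e-05 / 0.0254 = 0.00060198186 inch ≈ 0.000602 inch (4 s.f.).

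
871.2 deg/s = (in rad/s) 1 deg/s = 0.017453293 rad/s, so 871.2 deg/s = 871.2 * 0.017453293 = 15.205308 rad/s. Result: 15.205308 rad/s ≈ 15.21 rad/s (4 s.f.). Final answer: 15.21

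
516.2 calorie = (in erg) 1 calorie = 4.184 J, so 516.2 calorie = 516.2 * 4.184 = 2159.7808 J. 1 erg = 1e-07 J, so 2159.7808 J = 2159.7808 / 1e-07 = 2.1597808e+10 erg ≈ 2.16e+10 erg (4 s.f.). Final answer: 2.16e+10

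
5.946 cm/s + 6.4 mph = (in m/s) 2.921. Check: 1 cm/s = 0.01 m/s, so 5.946 cm/s = 5.946 * 0.01 = 0.05946 m/s. 1 mph = 0.44704 m/s, so 6.4 mph = 6.4 * 0.44704 = 2.861056 m/s. Sum: 0.05946 + 2.861056 = 2.920516 m/s. Result: 2.920516 m/s ≈ 2.921 m/s (4 s.f.).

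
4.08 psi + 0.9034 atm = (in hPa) 1 psi = 6894.7573 Pa, so 4.08 psi = 4.08 * 6894.7573 = 28130.61 Pa. 1 atm = 101325 Pa, so 0.9034 atm = 0.9034 * 101325 = 91537.005 Pa. Sum: 28130.61 + 91537.005 = 119667.61 Pa. 1 hPa = 100 Pa, so 119667.61 Pa = 119667.61 / 100 = 1196.6761 hPa ≈ 1197 hPa (4 s.f.). Final answer: 1197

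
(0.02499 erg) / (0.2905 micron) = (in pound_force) 0.001934. Check: 1 erg = 1e-07 J, so 0.02499 erg = 0.02499 * 1e-07 = 2.499e-09 J. 1 micron = 1e-06 m, so 0.2905 micron = 0.2905 * 1e-06 = 2.905e-07 m. Combine: 2.499e-09 J / 2.905e-07 m = 0.0086024096 N. 1 pound_force = 4.4482216 N, so 0.0086024096 N = 0.0086024096 / 4.4482216 = 0.0019338986 pound_force ≈ 0.001934 pound_force (4 s.f.).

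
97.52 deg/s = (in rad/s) 1 deg/s = 0.017453293 rad/s, so 97.52 deg/s = 97.52 * 0.017453293 = 1.7020451 rad/s. Result: 1.7020451 rad/s ≈ 1.702 rad/s (4 s.f.). Final answer: 1.702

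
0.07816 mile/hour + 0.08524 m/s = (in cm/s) 12.02. Check: 1 mile/hour = 0.44704 m/s, so 0.07816 mile/hour = 0.07816 * 0.44704 = 0.034940646 m/s. 0.08524 m/s is already in m/s. Sum: 0.034940646 + 0.08524 = 0.12018065 m/s. 1 cm/s = 0.01 m/s, so 0.12018065 m/s = 0.12018065 / 0.01 = 12.018065 cm/s ≈ 12.02 cm/s (4 s.f.).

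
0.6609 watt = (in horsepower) 0.0008863. Check: 0.6609 watt = 0.6609 W. 1 horsepower = 745.69987 W, so 0.6609 W = 0.6609 / 745.69987 = 0.0008862815 horsepower ≈ 0.0008863 horsepower (4 s.f.).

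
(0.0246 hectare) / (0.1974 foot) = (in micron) 4.089e+09. Check: 1 hectare = 10000 m^2, so 0.0246 hectare = 0.0246 * 10000 = 246 m^2. 1 foot = 0.3048 m, so 0.1974 foot = 0.1974 * 0.3048 = 0.06016752 m. Combine: 246 m^2 / 0.06016752 m = 4088.5847 m. 1 micron = 1e-06 m, so 4088.5847 m = 4088.5847 / 1e-06 = 4.0885847e+09 micron ≈ 4.089e+09 micron (4 s.f.).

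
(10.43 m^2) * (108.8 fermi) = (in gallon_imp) 2.496e-10. Check: 10.43 m^2 is already in m^2. 1 fermi = 1e-15 m, so 108.8 fermi = 108.8 * 1e-15 = 1.088e-13 m. Combine: 10.43 m^2 * 1.088e-13 m = 1.134784e-12 m^3. 1 gallon_imp = 0.00454609 m^3, so 1.134784e-12 m^3 = 1.134784e-12 / 0.00454609 = 2.4961758e-10 gallon_imp ≈ 2.496e-10 gallon_imp (4 s.f.).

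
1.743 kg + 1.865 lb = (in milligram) 1.743 kg is already in kg. 1 lb = 0.45359237 kg, so 1.865 lb = 1.865 * 0.45359237 = 0.84594977 kg. Sum: 1.743 + 0.84594977 = 2.5889498 kg. 1 milligram = 1e-06 kg, so 2.5889498 kg = 2.5889498 / 1e-06 = 2588949.8 milligram ≈ 2.589e+06 milligram (4 s.f.). Final answer: 2.589e+06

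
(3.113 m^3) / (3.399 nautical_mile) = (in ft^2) 3.113 m^3 is already in m^3. 1 nautical_mile = 1852 m, so 3.399 nautical_mile = 3.399 * 1852 = 6294.948 m. Combine: 3.113 m^3 / 6294.948 m = 0.00049452354 m^2. 1 ft^2 = 0.09290304 m^2, so 0.00049452354 m^2 = 0.00049452354 / 0.09290304 = 0.0053230071 ft^2 ≈ 0.005323 ft^2 (4 s.f.). Final answer: 0.005323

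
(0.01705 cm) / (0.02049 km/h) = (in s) 0.02996. Check: 1 cm = 0.01 m, so 0.01705 cm = 0.01705 * 0.01 = 0.0001705 m. 1 km/h = 0.27777778 m/s, so 0.02049 km/h = 0.02049 * 0.27777778 = 0.0056916667 m/s. Combine: 0.0001705 m / 0.0056916667 m/s = 0.029956076 s. Result: 0.029956076 s ≈ 0.02996 s (4 s.f.).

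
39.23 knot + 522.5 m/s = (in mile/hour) 1214. Check: 1 knot = 0.51444444 m/s, so 39.23 knot = 39.23 * 0.51444444 = 20.181656 m/s. 522.5 m/s is already in m/s. Sum: 20.181656 + 522.5 = 542.68166 m/s. 1 mile/hour = 0.44704 m/s, so 542.68166 m/s = 542.68166 / 0.44704 = 1213.9443 mile/hour ≈ 1214 mile/hour (4 s.f.).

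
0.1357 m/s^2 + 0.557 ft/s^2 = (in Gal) 0.1357 m/s^2 is already in m/s^2. 1 ft/s^2 = 0.3048 m/s^2, so 0.557 ft/s^2 = 0.557 * 0.3048 = 0.1697736 m/s^2. Sum: 0.1357 + 0.1697736 = 0.3054736 m/s^2. 1 Gal = 0.01 m/s^2, so 0.3054736 m/s^2 = 0.3054736 / 0.01 = 30.54736 Gal ≈ 30.55 Gal (4 s.f.). Final answer: 30.55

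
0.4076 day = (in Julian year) 0.001116. Check: 1 day = 86400 s, so 0.4076 day = 0.4076 * 86400 = 35216.64 s. 1 Julian year = 31557600 s, so 35216.64 s = 35216.64 / 31557600 = 0.001115948 Julian year ≈ 0.001116 Julian year (4 s.f.).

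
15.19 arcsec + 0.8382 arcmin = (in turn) 5.053e-05. Check: 1 arcsec = 4.8481368e-06 rad, so 15.19 arcsec = 15.19 * 4.8481368e-06 = 7.3643198e-05 rad. 1 arcmin = 0.00029088821 rad, so 0.8382 arcmin = 0.8382 * 0.00029088821 = 0.0002438225 rad. Sum: 7.3643198e-05 + 0.0002438225 = 0.00031746569 rad. 1 turn = 6.2831853 rad, so 0.00031746569 rad = 0.00031746569 / 6.2831853 = 5.0526235e-05 turn ≈ 5.053e-05 turn (4 s.f.).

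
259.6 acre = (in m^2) 1 acre = 4046.8564 m^2, so 259.6 acre = 259.6 * 4046.8564 = 1050563.9 m^2. Result: 1050563.9 m^2 ≈ 1.051e+06 m^2 (4 s.f.). Final answer: 1.051e+06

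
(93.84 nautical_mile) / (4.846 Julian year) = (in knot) 0.002209. Check: 1 nautical_mile = 1852 m, so 93.84 nautical_mile = 93.84 * 1852 = 173791.68 m. 1 Julian year = 31557600 s, so 4.846 Julian year = 4.846 * 31557600 = 1.5292813e+08 s. Combine: 173791.68 m / 1.5292813e+08 s = 0.0011364272 m/s. 1 knot = 0.51444444 m/s, so 0.0011364272 m/s = 0.0011364272 / 0.51444444 = 0.0022090377 knot ≈ 0.002209 knot (4 s.f.).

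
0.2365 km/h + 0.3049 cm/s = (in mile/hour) 0.1538. Check: 1 km/h = 0.27777778 m/s, so 0.2365 km/h = 0.2365 * 0.27777778 = 0.065694444 m/s. 1 cm/s = 0.01 m/s, so 0.3049 cm/s = 0.3049 * 0.01 = 0.003049 m/s. Sum: 0.065694444 + 0.003049 = 0.068743444 m/s. 1 mile/hour = 0.44704 m/s, so 0.068743444 m/s = 0.068743444 / 0.44704 = 0.15377471 mile/hour ≈ 0.1538 mile/hour (4 s.f.).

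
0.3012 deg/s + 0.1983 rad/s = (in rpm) 1.944. Check: 1 deg/s = 0.017453293 rad/s, so 0.3012 deg/s = 0.3012 * 0.017453293 = 0.0052569317 rad/s. 0.1983 rad/s is already in rad/s. Sum: 0.0052569317 + 0.1983 = 0.20355693 rad/s. 1 rpm = 0.10471976 rad/s, so 0.20355693 rad/s = 0.20355693 / 0.10471976 = 1.9438255 rpm ≈ 1.944 rpm (4 s.f.).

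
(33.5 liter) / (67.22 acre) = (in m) 1 liter = 0.001 m^3, so 33.5 liter = 33.5 * 0.001 = 0.0335 m^3. 1 acre = 4046.8564 m^2, so 67.22 acre = 67.22 * 4046.8564 = 272029.69 m^2. Combine: 0.0335 m^3 / 272029.69 m^2 = 1.2314832e-07 m. Result: 1.2314832e-07 m ≈ 1.231e-07 m (4 s.f.). Final answer: 1.231e-07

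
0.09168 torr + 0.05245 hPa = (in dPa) 174.7. Check: 1 torr = 133.32237 Pa, so 0.09168 torr = 0.09168 * 133.32237 = 12.222995 Pa. 1 hPa = 100 Pa, so 0.05245 hPa = 0.05245 * 100 = 5.245 Pa. Sum: 12.222995 + 5.245 = 17.467995 Pa. 1 dPa = 0.1 Pa, so 17.467995 Pa = 17.467995 / 0.1 = 174.67995 dPa ≈ 174.7 dPa (4 s.f.).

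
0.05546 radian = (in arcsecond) 1.144e+04. Check: 0.05546 radian = 0.05546 rad. 1 arcsecond = 4.8481368e-06 rad, so 0.05546 rad = 0.05546 / 4.8481368e-06 = 11439.446 arcsecond ≈ 1.144e+04 arcsecond (4 s.f.).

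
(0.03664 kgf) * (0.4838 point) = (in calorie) 1 kgf = 9.80665 N, so 0.03664 kgf = 0.03664 * 9.80665 = 0.35931566 N. 1 point = 0.00035277778 m, so 0.4838 point = 0.4838 * 0.00035277778 = 0.00017067389 m. Combine: 0.35931566 N * 0.00017067389 m = 6.13258e-05 J. 1 calorie = 4.184 J, so 6.13258e-05 J = 6.13258e-05 / 4.184 = 1.4657218e-05 calorie ≈ 1.466e-05 calorie (4 s.f.). Final answer: 1.466e-05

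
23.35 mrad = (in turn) 0.003716. Check: 1 mrad = 0.001 rad, so 23.35 mrad = 23.35 * 0.001 = 0.02335 rad. 1 turn = 6.2831853 rad, so 0.02335 rad = 0.02335 / 6.2831853 = 0.0037162679 turn ≈ 0.003716 turn (4 s.f.).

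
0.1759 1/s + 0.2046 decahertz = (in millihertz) 2222. Check: 0.1759 1/s = 0.1759 Hz. 1 decahertz = 10 Hz, so 0.2046 decahertz = 0.2046 * 10 = 2.046 Hz. Sum: 0.1759 + 2.046 = 2.2219 Hz. 1 millihertz = 0.001 Hz, so 2.2219 Hz = 2.2219 / 0.001 = 2221.9 millihertz ≈ 2222 millihertz (4 s.f.).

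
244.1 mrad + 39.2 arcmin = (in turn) 1 mrad = 0.001 rad, so 244.1 mrad = 244.1 * 0.001 = 0.2441 rad. 1 arcmin = 0.00029088821 rad, so 39.2 arcmin = 39.2 * 0.00029088821 = 0.011402818 rad. Sum: 0.2441 + 0.011402818 = 0.25550282 rad. 1 turn = 6.2831853 rad, so 0.25550282 rad = 0.25550282 / 6.2831853 = 0.040664536 turn ≈ 0.04066 turn (4 s.f.). Final answer: 0.04066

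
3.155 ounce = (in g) 1 ounce = 0.028349523 kg, so 3.155 ounce = 3.155 * 0.028349523 = 0.089442745 kg. 1 g = 0.001 kg, so 0.089442745 kg = 0.089442745 / 0.001 = 89.442745 g ≈ 89.44 g (4 s.f.). Final answer: 89.44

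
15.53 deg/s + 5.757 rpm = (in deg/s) 50.07. Check: 1 deg/s = 0.017453293 rad/s, so 15.53 deg/s = 15.53 * 0.017453293 = 0.27104963 rad/s. 1 rpm = 0.10471976 rad/s, so 5.757 rpm = 5.757 * 0.10471976 = 0.60287163 rad/s. Sum: 0.27104963 + 0.60287163 = 0.87392126 rad/s. 1 deg/s = 0.017453293 rad/s, so 0.87392126 rad/s = 0.87392126 / 0.017453293 = 50.072 deg/s ≈ 50.07 deg/s (4 s.f.).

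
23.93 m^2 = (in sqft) 257.6. Check: 1 sqft = 0.09290304 m^2, so 23.93 m^2 = 23.93 / 0.09290304 = 257.58038 sqft ≈ 257.6 sqft (4 s.f.).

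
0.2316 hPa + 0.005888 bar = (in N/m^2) 1 hPa = 100 Pa, so 0.2316 hPa = 0.2316 * 100 = 23.16 Pa. 1 bar = 100000 Pa, so 0.005888 bar = 0.005888 * 100000 = 588.8 Pa. Sum: 23.16 + 588.8 = 611.96 Pa. 611.96 Pa = 611.96 N/m^2 ≈ 612 N/m^2 (4 s.f.). Final answer: 612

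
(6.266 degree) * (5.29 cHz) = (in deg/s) 0.3315. Check: 1 degree = 0.017453293 rad, so 6.266 degree = 6.266 * 0.017453293 = 0.10936233 rad. 1 cHz = 0.01 Hz, so 5.29 cHz = 5.29 * 0.01 = 0.0529 Hz. Combine: 0.10936233 rad * 0.0529 Hz = 0.0057852673 rad/s. 1 deg/s = 0.017453293 rad/s, so 0.0057852673 rad/s = 0.0057852673 / 0.017453293 = 0.3314714 deg/s ≈ 0.3315 deg/s (4 s.f.).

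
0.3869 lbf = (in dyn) 1.721e+05. Check: 1 lbf = 4.4482216 N, so 0.3869 lbf = 0.3869 * 4.4482216 = 1.7210169 N. 1 dyn = 1e-05 N, so 1.7210169 N = 1.7210169 / 1e-05 = 172101.69 dyn ≈ 1.721e+05 dyn (4 s.f.).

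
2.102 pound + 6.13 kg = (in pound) 1 pound = 0.45359237 kg, so 2.102 pound = 2.102 * 0.45359237 = 0.95345116 kg. 6.13 kg is already in kg. Sum: 0.95345116 + 6.13 = 7.0834512 kg. 1 pound = 0.45359237 kg, so 7.0834512 kg = 7.0834512 / 0.45359237 = 15.616337 pound ≈ 15.62 pound (4 s.f.). Final answer: 15.62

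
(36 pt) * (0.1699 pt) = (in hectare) 7.612e-11. Check: 1 pt = 0.00035277778 m, so 36 pt = 36 * 0.00035277778 = 0.0127 m. 1 pt = 0.00035277778 m, so 0.1699 pt = 0.1699 * 0.00035277778 = 5.9936944e-05 m. Combine: 0.0127 m * 5.9936944e-05 m = 7.6119919e-07 m^2. 1 hectare = 10000 m^2, so 7.6119919e-07 m^2 = 7.6119919e-07 / 10000 = 7.6119919e-11 hectare ≈ 7.612e-11 hectare (4 s.f.).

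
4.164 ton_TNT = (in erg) 1 ton_TNT = 4.184e+09 J, so 4.164 ton_TNT = 4.164 * 4.184e+09 = 1.7422176e+10 J. 1 erg = 1e-07 J, so 1.7422176e+10 J = 1.7422176e+10 / 1e-07 = 1.7422176e+17 erg ≈ 1.742e+17 erg (4 s.f.). Final answer: 1.742e+17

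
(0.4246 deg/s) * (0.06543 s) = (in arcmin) 1.667. Check: 1 deg/s = 0.017453293 rad/s, so 0.4246 deg/s = 0.4246 * 0.017453293 = 0.007410668 rad/s. 0.06543 s is already in s. Combine: 0.007410668 rad/s * 0.06543 s = 0.00048488001 rad. 1 arcmin = 0.00029088821 rad, so 0.00048488001 rad = 0.00048488001 / 0.00029088821 = 1.6668947 arcmin ≈ 1.667 arcmin (4 s.f.).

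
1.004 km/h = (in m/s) 1 km/h = 0.27777778 m/s, so 1.004 km/h = 1.004 * 0.27777778 = 0.27888889 m/s. Result: 0.27888889 m/s ≈ 0.2789 m/s (4 s.f.). Final answer: 0.2789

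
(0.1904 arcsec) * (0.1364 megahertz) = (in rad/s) 0.1259. Check: 1 arcsec = 4.8481368e-06 rad, so 0.1904 arcsec = 0.1904 * 4.8481368e-06 = 9.2308525e-07 rad. 1 megahertz = 1000000 Hz, so 0.1364 megahertz = 0.1364 * 1000000 = 136400 Hz. Combine: 9.2308525e-07 rad * 136400 Hz = 0.12590883 rad/s. Result: 0.12590883 rad/s ≈ 0.1259 rad/s (4 s.f.).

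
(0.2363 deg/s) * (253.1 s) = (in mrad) 1044. Check: 1 deg/s = 0.017453293 rad/s, so 0.2363 deg/s = 0.2363 * 0.017453293 = 0.004124213 rad/s. 253.1 s is already in s. Combine: 0.004124213 rad/s * 253.1 s = 1.0438383 rad. 1 mrad = 0.001 rad, so 1.0438383 rad = 1.0438383 / 0.001 = 1043.8383 mrad ≈ 1044 mrad (4 s.f.).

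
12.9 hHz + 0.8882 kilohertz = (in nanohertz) 2.178e+12. Check: 1 hHz = 100 Hz, so 12.9 hHz = 12.9 * 100 = 1290 Hz. 1 kilohertz = 1000 Hz, so 0.8882 kilohertz = 0.8882 * 1000 = 888.2 Hz. Sum: 1290 + 888.2 = 2178.2 Hz. 1 nanohertz = 1e-09 Hz, so 2178.2 Hz = 2178.2 / 1e-09 = 2.1782e+12 nanohertz ≈ 2.178e+12 nanohertz (4 s.f.).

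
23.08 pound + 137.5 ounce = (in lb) 31.67. Check: 1 pound = 0.45359237 kg, so 23.08 pound = 23.08 * 0.45359237 = 10.468912 kg. 1 ounce = 0.028349523 kg, so 137.5 ounce = 137.5 * 0.028349523 = 3.8980594 kg. Sum: 10.468912 + 3.8980594 = 14.366971 kg. 1 lb = 0.45359237 kg, so 14.366971 kg = 14.366971 / 0.45359237 = 31.67375 lb ≈ 31.67 lb (4 s.f.).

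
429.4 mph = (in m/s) 192. Check: 1 mph = 0.44704 m/s, so 429.4 mph = 429.4 * 0.44704 = 191.95898 m/s. Result: 191.95898 m/s ≈ 192 m/s (4 s.f.).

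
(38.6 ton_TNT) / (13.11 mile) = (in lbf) 1.721e+06. Check: 1 ton_TNT = 4.184e+09 J, so 38.6 ton_TNT = 38.6 * 4.184e+09 = 1.615024e+11 J. 1 mile = 1609.344 m, so 13.11 mile = 13.11 * 1609.344 = 21098.5 m. Combine: 1.615024e+11 J / 21098.5 m = 7654686.4 N. 1 lbf = 4.4482216 N, so 7654686.4 N = 7654686.4 / 4.4482216 = 1720842 lbf ≈ 1.721e+06 lbf (4 s.f.).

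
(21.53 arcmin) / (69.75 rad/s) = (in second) 8.979e-05. Check: 1 arcmin = 0.00029088821 rad, so 21.53 arcmin = 21.53 * 0.00029088821 = 0.0062628231 rad. 69.75 rad/s is already in rad/s. Combine: 0.0062628231 rad / 69.75 rad/s = 8.9789579e-05 s. 8.9789579e-05 s = 8.9789579e-05 second ≈ 8.979e-05 second (4 s.f.).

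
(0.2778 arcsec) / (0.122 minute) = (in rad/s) 1 arcsec = 4.8481368e-06 rad, so 0.2778 arcsec = 0.2778 * 4.8481368e-06 = 1.3468124e-06 rad. 1 minute = 60 s, so 0.122 minute = 0.122 * 60 = 7.32 s. Combine: 1.3468124e-06 rad / 7.32 s = 1.8399077e-07 rad/s. Result: 1.8399077e-07 rad/s ≈ 1.84e-07 rad/s (4 s.f.). Final answer: 1.84e-07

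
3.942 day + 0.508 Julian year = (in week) 1 day = 86400 s, so 3.942 day = 3.942 * 86400 = 340588.8 s. 1 Julian year = 31557600 s, so 0.508 Julian year = 0.508 * 31557600 = 16031261 s. Sum: 340588.8 + 16031261 = 16371850 s. 1 week = 604800 s, so 16371850 s = 16371850 / 604800 = 27.069857 week ≈ 27.07 week (4 s.f.). Final answer: 27.07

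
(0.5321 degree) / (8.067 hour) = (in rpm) 1 degree = 0.017453293 rad, so 0.5321 degree = 0.5321 * 0.017453293 = 0.0092868969 rad. 1 hour = 3600 s, so 8.067 hour = 8.067 * 3600 = 29041.2 s. Combine: 0.0092868969 rad / 29041.2 s = 3.1978351e-07 rad/s. 1 rpm = 0.10471976 rad/s, so 3.1978351e-07 rad/s = 3.1978351e-07 / 0.10471976 = 3.0537076e-06 rpm ≈ 3.054e-06 rpm (4 s.f.). Final answer: 3.054e-06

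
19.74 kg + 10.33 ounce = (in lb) 44.16. Check: 19.74 kg is already in kg. 1 ounce = 0.028349523 kg, so 10.33 ounce = 10.33 * 0.028349523 = 0.29285057 kg. Sum: 19.74 + 0.29285057 = 20.032851 kg. 1 lb = 0.45359237 kg, so 20.032851 kg = 20.032851 / 0.45359237 = 44.164876 lb ≈ 44.16 lb (4 s.f.).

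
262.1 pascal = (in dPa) 262.1 pascal = 262.1 Pa. 1 dPa = 0.1 Pa, so 262.1 Pa = 262.1 / 0.1 = 2621 dPa. Final answer: 2621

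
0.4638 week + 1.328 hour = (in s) 1 week = 604800 s, so 0.4638 week = 0.4638 * 604800 = 280506.24 s. 1 hour = 3600 s, so 1.328 hour = 1.328 * 3600 = 4780.8 s. Sum: 280506.24 + 4780.8 = 285287.04 s. Result: 285287.04 s ≈ 2.853e+05 s (4 s.f.). Final answer: 2.853e+05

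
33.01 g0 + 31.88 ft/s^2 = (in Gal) 1 g0 = 9.80665 m/s^2, so 33.01 g0 = 33.01 * 9.80665 = 323.71752 m/s^2. 1 ft/s^2 = 0.3048 m/s^2, so 31.88 ft/s^2 = 31.88 * 0.3048 = 9.717024 m/s^2. Sum: 323.71752 + 9.717024 = 333.43454 m/s^2. 1 Gal = 0.01 m/s^2, so 333.43454 m/s^2 = 333.43454 / 0.01 = 33343.454 Gal ≈ 3.334e+04 Gal (4 s.f.). Final answer: 3.334e+04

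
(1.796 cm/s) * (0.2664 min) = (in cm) 1 cm/s = 0.01 m/s, so 1.796 cm/s = 1.796 * 0.01 = 0.01796 m/s. 1 min = 60 s, so 0.2664 min = 0.2664 * 60 = 15.984 s. Combine: 0.01796 m/s * 15.984 s = 0.28707264 m. 1 cm = 0.01 m, so 0.28707264 m = 0.28707264 / 0.01 = 28.707264 cm ≈ 28.71 cm (4 s.f.). Final answer: 28.71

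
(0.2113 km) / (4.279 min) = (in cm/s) 1 km = 1000 m, so 0.2113 km = 0.2113 * 1000 = 211.3 m. 1 min = 60 s, so 4.279 min = 4.279 * 60 = 256.74 s. Combine: 211.3 m / 256.74 s = 0.82301161 m/s. 1 cm/s = 0.01 m/s, so 0.82301161 m/s = 0.82301161 / 0.01 = 82.301161 cm/s ≈ 82.3 cm/s (4 s.f.). Final answer: 82.3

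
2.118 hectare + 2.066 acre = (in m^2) 1 hectare = 10000 m^2, so 2.118 hectare = 2.118 * 10000 = 21180 m^2. 1 acre = 4046.8564 m^2, so 2.066 acre = 2.066 * 4046.8564 = 8360.8054 m^2. Sum: 21180 + 8360.8054 = 29540.805 m^2. Result: 29540.805 m^2 ≈ 2.954e+04 m^2 (4 s.f.). Final answer: 2.954e+04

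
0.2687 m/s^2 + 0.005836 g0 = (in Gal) 0.2687 m/s^2 is already in m/s^2. 1 g0 = 9.80665 m/s^2, so 0.005836 g0 = 0.005836 * 9.80665 = 0.057231609 m/s^2. Sum: 0.2687 + 0.057231609 = 0.32593161 m/s^2. 1 Gal = 0.01 m/s^2, so 0.32593161 m/s^2 = 0.32593161 / 0.01 = 32.593161 Gal ≈ 32.59 Gal (4 s.f.). Final answer: 32.59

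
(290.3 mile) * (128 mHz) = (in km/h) 1 mile = 1609.344 m, so 290.3 mile = 290.3 * 1609.344 = 467192.56 m. 1 mHz = 0.001 Hz, so 128 mHz = 128 * 0.001 = 0.128 Hz. Combine: 467192.56 m * 0.128 Hz = 59800.648 m/s. 1 km/h = 0.27777778 m/s, so 59800.648 m/s = 59800.648 / 0.27777778 = 215282.33 km/h ≈ 2.153e+05 km/h (4 s.f.). Final answer: 2.153e+05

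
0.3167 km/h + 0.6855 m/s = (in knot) 1.504. Check: 1 km/h = 0.27777778 m/s, so 0.3167 km/h = 0.3167 * 0.27777778 = 0.087972222 m/s. 0.6855 m/s is already in m/s. Sum: 0.087972222 + 0.6855 = 0.77347222 m/s. 1 knot = 0.51444444 m/s, so 0.77347222 m/s = 0.77347222 / 0.51444444 = 1.5035097 knot ≈ 1.504 knot (4 s.f.).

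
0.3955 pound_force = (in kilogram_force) 0.1794. Check: 1 pound_force = 4.4482216 N, so 0.3955 pound_force = 0.3955 * 4.4482216 = 1.7592716 N. 1 kilogram_force = 9.80665 N, so 1.7592716 N = 1.7592716 / 9.80665 = 0.17939578 kilogram_force ≈ 0.1794 kilogram_force (4 s.f.).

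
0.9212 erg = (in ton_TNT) 2.202e-17. Check: 1 erg = 1e-07 J, so 0.9212 erg = 0.9212 * 1e-07 = 9.212e-08 J. 1 ton_TNT = 4.184e+09 J, so 9.212e-08 J = 9.212e-08 / 4.184e+09 = 2.2017208e-17 ton_TNT ≈ 2.202e-17 ton_TNT (4 s.f.).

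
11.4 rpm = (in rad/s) 1.194. Check: 1 rpm = 0.10471976 rad/s, so 11.4 rpm = 11.4 * 0.10471976 = 1.1938052 rad/s. Result: 1.1938052 rad/s ≈ 1.194 rad/s (4 s.f.).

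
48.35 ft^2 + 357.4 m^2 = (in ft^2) 1 ft^2 = 0.09290304 m^2, so 48.35 ft^2 = 48.35 * 0.09290304 = 4.491862 m^2. 357.4 m^2 is already in m^2. Sum: 4.491862 + 357.4 = 361.89186 m^2. 1 ft^2 = 0.09290304 m^2, so 361.89186 m^2 = 361.89186 / 0.09290304 = 3895.3716 ft^2 ≈ 3895 ft^2 (4 s.f.). Final answer: 3895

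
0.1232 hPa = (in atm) 1 hPa = 100 Pa, so 0.1232 hPa = 0.1232 * 100 = 12.32 Pa. 1 atm = 101325 Pa, so 12.32 Pa = 12.32 / 101325 = 0.00012158895 atm ≈ 0.0001216 atm (4 s.f.). Final answer: 0.0001216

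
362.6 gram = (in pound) 0.7994. Check: 1 gram = 0.001 kg, so 362.6 gram = 362.6 * 0.001 = 0.3626 kg. 1 pound = 0.45359237 kg, so 0.3626 kg = 0.3626 / 0.45359237 = 0.79939616 pound ≈ 0.7994 pound (4 s.f.).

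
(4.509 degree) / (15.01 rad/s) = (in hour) 1.456e-06. Check: 1 degree = 0.017453293 rad, so 4.509 degree = 4.509 * 0.017453293 = 0.078696896 rad. 15.01 rad/s is already in rad/s. Combine: 0.078696896 rad / 15.01 rad/s = 0.0052429644 s. 1 hour = 3600 s, so 0.0052429644 s = 0.0052429644 / 3600 = 1.456379e-06 hour ≈ 1.456e-06 hour (4 s.f.).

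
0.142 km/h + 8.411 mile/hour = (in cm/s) 1 km/h = 0.27777778 m/s, so 0.142 km/h = 0.142 * 0.27777778 = 0.039444444 m/s. 1 mile/hour = 0.44704 m/s, so 8.411 mile/hour = 8.411 * 0.44704 = 3.7600534 m/s. Sum: 0.039444444 + 3.7600534 = 3.7994979 m/s. 1 cm/s = 0.01 m/s, so 3.7994979 m/s = 3.7994979 / 0.01 = 379.94979 cm/s ≈ 379.9 cm/s (4 s.f.). Final answer: 379.9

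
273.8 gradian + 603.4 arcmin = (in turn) 1 gradian = 0.015707963 rad, so 273.8 gradian = 273.8 * 0.015707963 = 4.3008403 rad. 1 arcmin = 0.00029088821 rad, so 603.4 arcmin = 603.4 * 0.00029088821 = 0.17552195 rad. Sum: 4.3008403 + 0.17552195 = 4.4763623 rad. 1 turn = 6.2831853 rad, so 4.4763623 rad = 4.4763623 / 6.2831853 = 0.71243519 turn ≈ 0.7124 turn (4 s.f.). Final answer: 0.7124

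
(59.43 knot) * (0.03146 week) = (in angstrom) 5.817e+15. Check: 1 knot = 0.51444444 m/s, so 59.43 knot = 59.43 * 0.51444444 = 30.573433 m/s. 1 week = 604800 s, so 0.03146 week = 0.03146 * 604800 = 19027.008 s. Combine: 30.573433 m/s * 19027.008 s = 581720.96 m. 1 angstrom = 1e-10 m, so 581720.96 m = 581720.96 / 1e-10 = 5.8172096e+15 angstrom ≈ 5.817e+15 angstrom (4 s.f.).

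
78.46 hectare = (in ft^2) 1 hectare = 10000 m^2, so 78.46 hectare = 78.46 * 10000 = 784600 m^2. 1 ft^2 = 0.09290304 m^2, so 784600 m^2 = 784600 / 0.09290304 = 8445364.1 ft^2 ≈ 8.445e+06 ft^2 (4 s.f.). Final answer: 8.445e+06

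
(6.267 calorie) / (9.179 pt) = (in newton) 1 calorie = 4.184 J, so 6.267 calorie = 6.267 * 4.184 = 26.221128 J. 1 pt = 0.00035277778 m, so 9.179 pt = 9.179 * 0.00035277778 = 0.0032381472 m. Combine: 26.221128 J / 0.0032381472 m = 8097.5713 N. 8097.5713 N = 8097.5713 newton ≈ 8098 newton (4 s.f.). Final answer: 8098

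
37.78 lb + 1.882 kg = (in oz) 670.9. Check: 1 lb = 0.45359237 kg, so 37.78 lb = 37.78 * 0.45359237 = 17.13672 kg. 1.882 kg is already in kg. Sum: 17.13672 + 1.882 = 19.01872 kg. 1 oz = 0.028349523 kg, so 19.01872 kg = 19.01872 / 0.028349523 = 670.8656 oz ≈ 670.9 oz (4 s.f.).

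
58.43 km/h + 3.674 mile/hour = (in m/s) 1 km/h = 0.27777778 m/s, so 58.43 km/h = 58.43 * 0.27777778 = 16.230556 m/s. 1 mile/hour = 0.44704 m/s, so 3.674 mile/hour = 3.674 * 0.44704 = 1.642425 m/s. Sum: 16.230556 + 1.642425 = 17.872981 m/s. Result: 17.872981 m/s ≈ 17.87 m/s (4 s.f.). Final answer: 17.87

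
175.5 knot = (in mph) 202. Check: 1 knot = 0.51444444 m/s, so 175.5 knot = 175.5 * 0.51444444 = 90.285 m/s. 1 mph = 0.44704 m/s, so 90.285 m/s = 90.285 / 0.44704 = 201.96179 mph ≈ 202 mph (4 s.f.).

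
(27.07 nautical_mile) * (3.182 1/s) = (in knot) 1 nautical_mile = 1852 m, so 27.07 nautical_mile = 27.07 * 1852 = 50133.64 m. 3.182 1/s = 3.182 Hz. Combine: 50133.64 m * 3.182 Hz = 159525.24 m/s. 1 knot = 0.51444444 m/s, so 159525.24 m/s = 159525.24 / 0.51444444 = 310092.26 knot ≈ 3.101e+05 knot (4 s.f.). Final answer: 3.101e+05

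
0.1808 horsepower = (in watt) 134.8. Check: 1 horsepower = 745.69987 W, so 0.1808 horsepower = 0.1808 * 745.69987 = 134.82254 W. 134.82254 W = 134.82254 watt ≈ 134.8 watt (4 s.f.).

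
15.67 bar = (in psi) 1 bar = 100000 Pa, so 15.67 bar = 15.67 * 100000 = 1567000 Pa. 1 psi = 6894.7573 Pa, so 1567000 Pa = 1567000 / 6894.7573 = 227.27414 psi ≈ 227.3 psi (4 s.f.). Final answer: 227.3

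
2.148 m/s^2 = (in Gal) 1 Gal = 0.01 m/s^2, so 2.148 m/s^2 = 2.148 / 0.01 = 214.8 Gal. Final answer: 214.8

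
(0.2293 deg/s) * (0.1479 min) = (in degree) 1 deg/s = 0.017453293 rad/s, so 0.2293 deg/s = 0.2293 * 0.017453293 = 0.00400204 rad/s. 1 min = 60 s, so 0.1479 min = 0.1479 * 60 = 8.874 s. Combine: 0.00400204 rad/s * 8.874 s = 0.035514103 rad. 1 degree = 0.017453293 rad, so 0.035514103 rad = 0.035514103 / 0.017453293 = 2.0348082 degree ≈ 2.035 degree (4 s.f.). Final answer: 2.035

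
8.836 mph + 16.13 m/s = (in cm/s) 1 mph = 0.44704 m/s, so 8.836 mph = 8.836 * 0.44704 = 3.9500454 m/s. 16.13 m/s is already in m/s. Sum: 3.9500454 + 16.13 = 20.080045 m/s. 1 cm/s = 0.01 m/s, so 20.080045 m/s = 20.080045 / 0.01 = 2008.0045 cm/s ≈ 2008 cm/s (4 s.f.). Final answer: 2008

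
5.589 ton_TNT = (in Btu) 2.216e+07. Check: 1 ton_TNT = 4.184e+09 J, so 5.589 ton_TNT = 5.589 * 4.184e+09 = 2.3384376e+10 J. 1 Btu = 1055.0559 J, so 2.3384376e+10 J = 2.3384376e+10 / 1055.0559 = 22164112 Btu ≈ 2.216e+07 Btu (4 s.f.).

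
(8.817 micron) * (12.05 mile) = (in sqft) 1 micron = 1e-06 m, so 8.817 micron = 8.817 * 1e-06 = 8.817e-06 m. 1 mile = 1609.344 m, so 12.05 mile = 12.05 * 1609.344 = 19392.595 m. Combine: 8.817e-06 m * 19392.595 m = 0.17098451 m^2. 1 sqft = 0.09290304 m^2, so 0.17098451 m^2 = 0.17098451 / 0.09290304 = 1.840462 sqft ≈ 1.84 sqft (4 s.f.). Final answer: 1.84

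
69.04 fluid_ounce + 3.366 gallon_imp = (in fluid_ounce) 1 fluid_ounce = 2.957353e-05 m^3, so 69.04 fluid_ounce = 69.04 * 2.957353e-05 = 0.0020417565 m^3. 1 gallon_imp = 0.00454609 m^3, so 3.366 gallon_imp = 3.366 * 0.00454609 = 0.015302139 m^3. Sum: 0.0020417565 + 0.015302139 = 0.017343895 m^3. 1 fluid_ounce = 2.957353e-05 m^3, so 0.017343895 m^3 = 0.017343895 / 2.957353e-05 = 586.46687 fluid_ounce ≈ 586.5 fluid_ounce (4 s.f.). Final answer: 586.5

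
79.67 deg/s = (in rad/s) 1.391. Check: 1 deg/s = 0.017453293 rad/s, so 79.67 deg/s = 79.67 * 0.017453293 = 1.3905038 rad/s. Result: 1.3905038 rad/s ≈ 1.391 rad/s (4 s.f.).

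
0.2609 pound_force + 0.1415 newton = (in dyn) 1 pound_force = 4.4482216 N, so 0.2609 pound_force = 0.2609 * 4.4482216 = 1.160541 N. 0.1415 newton = 0.1415 N. Sum: 1.160541 + 0.1415 = 1.302041 N. 1 dyn = 1e-05 N, so 1.302041 N = 1.302041 / 1e-05 = 130204.1 dyn ≈ 1.302e+05 dyn (4 s.f.). Final answer: 1.302e+05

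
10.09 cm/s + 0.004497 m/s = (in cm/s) 1 cm/s = 0.01 m/s, so 10.09 cm/s = 10.09 * 0.01 = 0.1009 m/s. 0.004497 m/s is already in m/s. Sum: 0.1009 + 0.004497 = 0.105397 m/s. 1 cm/s = 0.01 m/s, so 0.105397 m/s = 0.105397 / 0.01 = 10.5397 cm/s ≈ 10.54 cm/s (4 s.f.). Final answer: 10.54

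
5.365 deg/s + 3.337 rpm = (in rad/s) 1 deg/s = 0.017453293 rad/s, so 5.365 deg/s = 5.365 * 0.017453293 = 0.093636914 rad/s. 1 rpm = 0.10471976 rad/s, so 3.337 rpm = 3.337 * 0.10471976 = 0.34944982 rad/s. Sum: 0.093636914 + 0.34944982 = 0.44308674 rad/s. Result: 0.44308674 rad/s ≈ 0.4431 rad/s (4 s.f.). Final answer: 0.4431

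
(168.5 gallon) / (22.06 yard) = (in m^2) 0.03162. Check: 1 gallon = 0.0037854118 m^3, so 168.5 gallon = 168.5 * 0.0037854118 = 0.63784189 m^3. 1 yard = 0.9144 m, so 22.06 yard = 22.06 * 0.9144 = 20.171664 m. Combine: 0.63784189 m^3 / 20.171664 m = 0.031620688 m^2. Result: 0.031620688 m^2 ≈ 0.03162 m^2 (4 s.f.).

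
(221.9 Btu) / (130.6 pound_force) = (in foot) 1 Btu = 1055.0559 J, so 221.9 Btu = 221.9 * 1055.0559 = 234116.89 J. 1 pound_force = 4.4482216 N, so 130.6 pound_force = 130.6 * 4.4482216 = 580.93774 N. Combine: 234116.89 J / 580.93774 N = 402.99825 m. 1 foot = 0.3048 m, so 402.99825 m = 402.99825 / 0.3048 = 1322.1727 foot ≈ 1322 foot (4 s.f.). Final answer: 1322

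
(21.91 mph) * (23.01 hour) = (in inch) 3.194e+07. Check: 1 mph = 0.44704 m/s, so 21.91 mph = 21.91 * 0.44704 = 9.7946464 m/s. 1 hour = 3600 s, so 23.01 hour = 23.01 * 3600 = 82836 s. Combine: 9.7946464 m/s * 82836 s = 811349.33 m. 1 inch = 0.0254 m, so 811349.33 m = 811349.33 / 0.0254 = 31942887 inch ≈ 3.194e+07 inch (4 s.f.).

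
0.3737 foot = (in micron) 1 foot = 0.3048 m, so 0.3737 foot = 0.3737 * 0.3048 = 0.11390376 m. 1 micron = 1e-06 m, so 0.11390376 m = 0.11390376 / 1e-06 = 113903.76 micron ≈ 1.139e+05 micron (4 s.f.). Final answer: 1.139e+05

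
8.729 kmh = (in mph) 5.424. Check: 1 kmh = 0.27777778 m/s, so 8.729 kmh = 8.729 * 0.27777778 = 2.4247222 m/s. 1 mph = 0.44704 m/s, so 2.4247222 m/s = 2.4247222 / 0.44704 = 5.4239491 mph ≈ 5.424 mph (4 s.f.).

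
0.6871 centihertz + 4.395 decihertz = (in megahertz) 1 centihertz = 0.01 Hz, so 0.6871 centihertz = 0.6871 * 0.01 = 0.006871 Hz. 1 decihertz = 0.1 Hz, so 4.395 decihertz = 4.395 * 0.1 = 0.4395 Hz. Sum: 0.006871 + 0.4395 = 0.446371 Hz. 1 megahertz = 1000000 Hz, so 0.446371 Hz = 0.446371 / 1000000 = 4.46371e-07 megahertz ≈ 4.464e-07 megahertz (4 s.f.). Final answer: 4.464e-07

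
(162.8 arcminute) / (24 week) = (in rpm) 3.116e-08. Check: 1 arcminute = 0.00029088821 rad, so 162.8 arcminute = 162.8 * 0.00029088821 = 0.0473566 rad. 1 week = 604800 s, so 24 week = 24 * 604800 = 14515200 s. Combine: 0.0473566 rad / 14515200 s = 3.2625524e-09 rad/s. 1 rpm = 0.10471976 rad/s, so 3.2625524e-09 rad/s = 3.2625524e-09 / 0.10471976 = 3.115508e-08 rpm ≈ 3.116e-08 rpm (4 s.f.).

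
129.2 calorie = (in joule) 540.6. Check: 1 calorie = 4.184 J, so 129.2 calorie = 129.2 * 4.184 = 540.5728 J. 540.5728 J = 540.5728 joule ≈ 540.6 joule (4 s.f.).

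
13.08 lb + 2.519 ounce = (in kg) 6.004. Check: 1 lb = 0.45359237 kg, so 13.08 lb = 13.08 * 0.45359237 = 5.9329882 kg. 1 ounce = 0.028349523 kg, so 2.519 ounce = 2.519 * 0.028349523 = 0.071412449 kg. Sum: 5.9329882 + 0.071412449 = 6.0044006 kg. Result: 6.0044006 kg ≈ 6.004 kg (4 s.f.).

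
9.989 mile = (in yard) 1.758e+04. Check: 1 mile = 1609.344 m, so 9.989 mile = 9.989 * 1609.344 = 16075.737 m. 1 yard = 0.9144 m, so 16075.737 m = 16075.737 / 0.9144 = 17580.64 yard ≈ 1.758e+04 yard (4 s.f.).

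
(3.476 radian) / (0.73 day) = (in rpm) 3.476 radian = 3.476 rad. 1 day = 86400 s, so 0.73 day = 0.73 * 86400 = 63072 s. Combine: 3.476 rad / 63072 s = 5.5111618e-05 rad/s. 1 rpm = 0.10471976 rad/s, so 5.5111618e-05 rad/s = 5.5111618e-05 / 0.10471976 = 0.00052627719 rpm ≈ 0.0005263 rpm (4 s.f.). Final answer: 0.0005263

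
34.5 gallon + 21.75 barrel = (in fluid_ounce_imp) 1 gallon = 0.0037854118 m^3, so 34.5 gallon = 34.5 * 0.0037854118 = 0.13059671 m^3. 1 barrel = 0.15898729 m^3, so 21.75 barrel = 21.75 * 0.15898729 = 3.4579737 m^3. Sum: 0.13059671 + 3.4579737 = 3.5885704 m^3. 1 fluid_ounce_imp = 2.8413063e-05 m^3, so 3.5885704 m^3 = 3.5885704 / 2.8413063e-05 = 126300.02 fluid_ounce_imp ≈ 1.263e+05 fluid_ounce_imp (4 s.f.). Final answer: 1.263e+05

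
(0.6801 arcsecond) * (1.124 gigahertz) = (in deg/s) 2.123e+05. Check: 1 arcsecond = 4.8481368e-06 rad, so 0.6801 arcsecond = 0.6801 * 4.8481368e-06 = 3.2972178e-06 rad. 1 gigahertz = 1e+09 Hz, so 1.124 gigahertz = 1.124 * 1e+09 = 1.124e+09 Hz. Combine: 3.2972178e-06 rad * 1.124e+09 Hz = 3706.0729 rad/s. 1 deg/s = 0.017453293 rad/s, so 3706.0729 rad/s = 3706.0729 / 0.017453293 = 212342.33 deg/s ≈ 2.123e+05 deg/s (4 s.f.).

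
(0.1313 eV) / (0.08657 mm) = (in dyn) 2.43e-11. Check: 1 eV = 1.6021766e-19 J, so 0.1313 eV = 0.1313 * 1.6021766e-19 = 2.1036579e-20 J. 1 mm = 0.001 m, so 0.08657 mm = 0.08657 * 0.001 = 8.657e-05 m. Combine: 2.1036579e-20 J / 8.657e-05 m = 2.430008e-16 N. 1 dyn = 1e-05 N, so 2.430008e-16 N = 2.430008e-16 / 1e-05 = 2.430008e-11 dyn ≈ 2.43e-11 dyn (4 s.f.).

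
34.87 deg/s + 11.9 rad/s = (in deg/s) 1 deg/s = 0.017453293 rad/s, so 34.87 deg/s = 34.87 * 0.017453293 = 0.60859631 rad/s. 11.9 rad/s is already in rad/s. Sum: 0.60859631 + 11.9 = 12.508596 rad/s. 1 deg/s = 0.017453293 rad/s, so 12.508596 rad/s = 12.508596 / 0.017453293 = 716.68978 deg/s ≈ 716.7 deg/s (4 s.f.). Final answer: 716.7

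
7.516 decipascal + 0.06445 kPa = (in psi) 1 decipascal = 0.1 Pa, so 7.516 decipascal = 7.516 * 0.1 = 0.7516 Pa. 1 kPa = 1000 Pa, so 0.06445 kPa = 0.06445 * 1000 = 64.45 Pa. Sum: 0.7516 + 64.45 = 65.2016 Pa. 1 psi = 6894.7573 Pa, so 65.2016 Pa = 65.2016 / 6894.7573 = 0.0094566926 psi ≈ 0.009457 psi (4 s.f.). Final answer: 0.009457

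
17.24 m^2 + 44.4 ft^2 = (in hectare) 17.24 m^2 is already in m^2. 1 ft^2 = 0.09290304 m^2, so 44.4 ft^2 = 44.4 * 0.09290304 = 4.124895 m^2. Sum: 17.24 + 4.124895 = 21.364895 m^2. 1 hectare = 10000 m^2, so 21.364895 m^2 = 21.364895 / 10000 = 0.0021364895 hectare ≈ 0.002136 hectare (4 s.f.). Final answer: 0.002136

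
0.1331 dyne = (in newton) 1 dyne = 1e-05 N, so 0.1331 dyne = 0.1331 * 1e-05 = 1.331e-06 N. 1.331e-06 N = 1.331e-06 newton. Final answer: 1.331e-06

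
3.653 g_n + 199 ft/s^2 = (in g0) 9.838. Check: 1 g_n = 9.80665 m/s^2, so 3.653 g_n = 3.653 * 9.80665 = 35.823692 m/s^2. 1 ft/s^2 = 0.3048 m/s^2, so 199 ft/s^2 = 199 * 0.3048 = 60.6552 m/s^2. Sum: 35.823692 + 60.6552 = 96.478892 m/s^2. 1 g0 = 9.80665 m/s^2, so 96.478892 m/s^2 = 96.478892 / 9.80665 = 9.8381091 g0 ≈ 9.838 g0 (4 s.f.).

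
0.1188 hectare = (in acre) 0.2936. Check: 1 hectare = 10000 m^2, so 0.1188 hectare = 0.1188 * 10000 = 1188 m^2. 1 acre = 4046.8564 m^2, so 1188 m^2 = 1188 / 4046.8564 = 0.29356119 acre ≈ 0.2936 acre (4 s.f.).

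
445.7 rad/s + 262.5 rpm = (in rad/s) 473.2. Check: 445.7 rad/s is already in rad/s. 1 rpm = 0.10471976 rad/s, so 262.5 rpm = 262.5 * 0.10471976 = 27.488936 rad/s. Sum: 445.7 + 27.488936 = 473.18894 rad/s. Result: 473.18894 rad/s ≈ 473.2 rad/s (4 s.f.).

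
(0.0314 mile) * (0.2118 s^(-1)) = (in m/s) 1 mile = 1609.344 m, so 0.0314 mile = 0.0314 * 1609.344 = 50.533402 m. 0.2118 s^(-1) = 0.2118 Hz. Combine: 50.533402 m * 0.2118 Hz = 10.702974 m/s. Result: 10.702974 m/s ≈ 10.7 m/s (4 s.f.). Final answer: 10.7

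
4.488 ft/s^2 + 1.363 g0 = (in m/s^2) 14.73. Check: 1 ft/s^2 = 0.3048 m/s^2, so 4.488 ft/s^2 = 4.488 * 0.3048 = 1.3679424 m/s^2. 1 g0 = 9.80665 m/s^2, so 1.363 g0 = 1.363 * 9.80665 = 13.366464 m/s^2. Sum: 1.3679424 + 13.366464 = 14.734406 m/s^2. Result: 14.734406 m/s^2 ≈ 14.73 m/s^2 (4 s.f.).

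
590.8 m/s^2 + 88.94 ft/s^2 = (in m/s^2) 617.9. Check: 590.8 m/s^2 is already in m/s^2. 1 ft/s^2 = 0.3048 m/s^2, so 88.94 ft/s^2 = 88.94 * 0.3048 = 27.108912 m/s^2. Sum: 590.8 + 27.108912 = 617.90891 m/s^2. Result: 617.90891 m/s^2 ≈ 617.9 m/s^2 (4 s.f.).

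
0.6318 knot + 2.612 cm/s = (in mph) 1 knot = 0.51444444 m/s, so 0.6318 knot = 0.6318 * 0.51444444 = 0.325026 m/s. 1 cm/s = 0.01 m/s, so 2.612 cm/s = 2.612 * 0.01 = 0.02612 m/s. Sum: 0.325026 + 0.02612 = 0.351146 m/s. 1 mph = 0.44704 m/s, so 0.351146 m/s = 0.351146 / 0.44704 = 0.78549123 mph ≈ 0.7855 mph (4 s.f.). Final answer: 0.7855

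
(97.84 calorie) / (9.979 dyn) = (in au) 1 calorie = 4.184 J, so 97.84 calorie = 97.84 * 4.184 = 409.36256 J. 1 dyn = 1e-05 N, so 9.979 dyn = 9.979 * 1e-05 = 9.979e-05 N. Combine: 409.36256 J / 9.979e-05 N = 4102240.3 m. 1 au = 1.4959787e+11 m, so 4102240.3 m = 4102240.3 / 1.4959787e+11 = 2.7421783e-05 au ≈ 2.742e-05 au (4 s.f.). Final answer: 2.742e-05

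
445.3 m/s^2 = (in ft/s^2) 1 ft/s^2 = 0.3048 m/s^2, so 445.3 m/s^2 = 445.3 / 0.3048 = 1460.958 ft/s^2 ≈ 1461 ft/s^2 (4 s.f.). Final answer: 1461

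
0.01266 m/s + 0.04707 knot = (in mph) 0.01266 m/s is already in m/s. 1 knot = 0.51444444 m/s, so 0.04707 knot = 0.04707 * 0.51444444 = 0.0242149 m/s. Sum: 0.01266 + 0.0242149 = 0.0368749 m/s. 1 mph = 0.44704 m/s, so 0.0368749 m/s = 0.0368749 / 0.44704 = 0.082486802 mph ≈ 0.08249 mph (4 s.f.). Final answer: 0.08249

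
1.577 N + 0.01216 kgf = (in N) 1.577 N is already in N. 1 kgf = 9.80665 N, so 0.01216 kgf = 0.01216 * 9.80665 = 0.11924886 N. Sum: 1.577 + 0.11924886 = 1.6962489 N. Result: 1.6962489 N ≈ 1.696 N (4 s.f.). Final answer: 1.696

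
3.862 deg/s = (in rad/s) 0.0674. Check: 1 deg/s = 0.017453293 rad/s, so 3.862 deg/s = 3.862 * 0.017453293 = 0.067404616 rad/s. Result: 0.067404616 rad/s ≈ 0.0674 rad/s (4 s.f.).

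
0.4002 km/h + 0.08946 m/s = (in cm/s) 1 km/h = 0.27777778 m/s, so 0.4002 km/h = 0.4002 * 0.27777778 = 0.11116667 m/s. 0.08946 m/s is already in m/s. Sum: 0.11116667 + 0.08946 = 0.20062667 m/s. 1 cm/s = 0.01 m/s, so 0.20062667 m/s = 0.20062667 / 0.01 = 20.062667 cm/s ≈ 20.06 cm/s (4 s.f.). Final answer: 20.06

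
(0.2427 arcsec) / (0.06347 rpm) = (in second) 0.000177. Check: 1 arcsec = 4.8481368e-06 rad, so 0.2427 arcsec = 0.2427 * 4.8481368e-06 = 1.1766428e-06 rad. 1 rpm = 0.10471976 rad/s, so 0.06347 rpm = 0.06347 * 0.10471976 = 0.0066465629 rad/s. Combine: 1.1766428e-06 rad / 0.0066465629 rad/s = 0.00017703027 s. 0.00017703027 s = 0.00017703027 second ≈ 0.000177 second (4 s.f.).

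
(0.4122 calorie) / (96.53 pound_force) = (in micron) 1 calorie = 4.184 J, so 0.4122 calorie = 0.4122 * 4.184 = 1.7246448 J. 1 pound_force = 4.4482216 N, so 96.53 pound_force = 96.53 * 4.4482216 = 429.38683 N. Combine: 1.7246448 J / 429.38683 N = 0.0040165293 m. 1 micron = 1e-06 m, so 0.0040165293 m = 0.0040165293 / 1e-06 = 4016.5293 micron ≈ 4017 micron (4 s.f.). Final answer: 4017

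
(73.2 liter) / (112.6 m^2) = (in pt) 1 liter = 0.001 m^3, so 73.2 liter = 73.2 * 0.001 = 0.0732 m^3. 112.6 m^2 is already in m^2. Combine: 0.0732 m^3 / 112.6 m^2 = 0.00065008881 m. 1 pt = 0.00035277778 m, so 0.00065008881 m = 0.00065008881 / 0.00035277778 = 1.8427714 pt ≈ 1.843 pt (4 s.f.). Final answer: 1.843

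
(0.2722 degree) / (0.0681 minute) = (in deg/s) 0.06662. Check: 1 degree = 0.017453293 rad, so 0.2722 degree = 0.2722 * 0.017453293 = 0.0047507862 rad. 1 minute = 60 s, so 0.0681 minute = 0.0681 * 60 = 4.086 s. Combine: 0.0047507862 rad / 4.086 s = 0.0011626985 rad/s. 1 deg/s = 0.017453293 rad/s, so 0.0011626985 rad/s = 0.0011626985 / 0.017453293 = 0.066617719 deg/s ≈ 0.06662 deg/s (4 s.f.).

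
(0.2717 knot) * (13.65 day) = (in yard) 1 knot = 0.51444444 m/s, so 0.2717 knot = 0.2717 * 0.51444444 = 0.13977456 m/s. 1 day = 86400 s, so 13.65 day = 13.65 * 86400 = 1179360 s. Combine: 0.13977456 m/s * 1179360 s = 164844.52 m. 1 yard = 0.9144 m, so 164844.52 m = 164844.52 / 0.9144 = 180276.16 yard ≈ 1.803e+05 yard (4 s.f.). Final answer: 1.803e+05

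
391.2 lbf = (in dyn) 1.74e+08. Check: 1 lbf = 4.4482216 N, so 391.2 lbf = 391.2 * 4.4482216 = 1740.1443 N. 1 dyn = 1e-05 N, so 1740.1443 N = 1740.1443 / 1e-05 = 1.7401443e+08 dyn ≈ 1.74e+08 dyn (4 s.f.).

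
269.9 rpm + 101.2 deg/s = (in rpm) 286.8. Check: 1 rpm = 0.10471976 rad/s, so 269.9 rpm = 269.9 * 0.10471976 = 28.263862 rad/s. 1 deg/s = 0.017453293 rad/s, so 101.2 deg/s = 101.2 * 0.017453293 = 1.7662732 rad/s. Sum: 28.263862 + 1.7662732 = 30.030135 rad/s. 1 rpm = 0.10471976 rad/s, so 30.030135 rad/s = 30.030135 / 0.10471976 = 286.76667 rpm ≈ 286.8 rpm (4 s.f.).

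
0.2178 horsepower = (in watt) 1 horsepower = 745.69987 W, so 0.2178 horsepower = 0.2178 * 745.69987 = 162.41343 W. 162.41343 W = 162.41343 watt ≈ 162.4 watt (4 s.f.). Final answer: 162.4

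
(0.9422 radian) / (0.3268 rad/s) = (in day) 3.337e-05. Check: 0.9422 radian = 0.9422 rad. 0.3268 rad/s is already in rad/s. Combine: 0.9422 rad / 0.3268 rad/s = 2.8831089 s. 1 day = 86400 s, so 2.8831089 s = 2.8831089 / 86400 = 3.3369316e-05 day ≈ 3.337e-05 day (4 s.f.).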